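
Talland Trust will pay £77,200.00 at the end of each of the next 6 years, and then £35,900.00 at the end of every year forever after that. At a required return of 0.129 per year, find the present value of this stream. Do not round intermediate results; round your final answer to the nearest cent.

PV of 6-year annuity: £77,200.00 × [1 − (1+0.129)^−6] / 0.129 = 309472.17302
Perpetuity value at year 6: £35,900.00 / 0.129 = 278294.57364
PV of perpetuity: 278294.57364 / (1+0.129)^6 = 134381.99578
Total PV = 309472.17302 + 134381.99578 = 443854.16880

£443854.17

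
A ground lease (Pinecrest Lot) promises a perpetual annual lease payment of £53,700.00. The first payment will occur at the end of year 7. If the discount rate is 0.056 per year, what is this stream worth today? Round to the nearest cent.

Value at end of year 6: C / r = £53,700.00 / 0.056 = £958,928.5714
Discount to today: PV = £958,928.5714 / (1 + 0.056)^6 = £958,928.5714 / 1.386703 = £691,516.82

£691516.82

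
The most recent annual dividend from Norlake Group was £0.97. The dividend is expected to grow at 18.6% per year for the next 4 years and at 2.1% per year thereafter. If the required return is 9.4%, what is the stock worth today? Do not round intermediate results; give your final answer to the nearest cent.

D_1 = 1.15042
D_2 = 1.36440
D_3 = 1.61818
D_4 = 1.91916
Terminal value at year 4: TV = D_4×(1+g_2)/(r−g_2) = 1.95946/0.073 = 26.84191
P_0 = D_1/(1+r)^1 + D_2/(1+r)^2 + D_3/(1+r)^3 + D_4/(1+r)^4 + TV/(1+r)^4
    = 1.05157 + 1.14000 + 1.23587 + 1.33980 + 18.73890 = 23.50615

£23.51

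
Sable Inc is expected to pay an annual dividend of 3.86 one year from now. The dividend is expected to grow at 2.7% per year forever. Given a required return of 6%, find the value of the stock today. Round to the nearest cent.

Growing perpetuity: P = D₁ / (r − g) = 3.8600 / (0.06 − 0.027) = 116.97

116.97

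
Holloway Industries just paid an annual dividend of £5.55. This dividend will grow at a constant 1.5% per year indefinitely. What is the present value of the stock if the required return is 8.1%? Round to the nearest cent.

£85.35

D₁ = D₀ × (1 + g) = £5.55 × 1.015 = £5.6333
Growing perpetuity: P = D₁ / (r − g) = £5.6333 / (0.081 − 0.015) = £85.35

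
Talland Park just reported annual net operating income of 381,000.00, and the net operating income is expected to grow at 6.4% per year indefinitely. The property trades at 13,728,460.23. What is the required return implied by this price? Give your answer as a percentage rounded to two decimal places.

9.35%

D₁ = 381,000.00 × 1.064 = 405,384.0000
P = D₁/(r − g) ⇒ r = D₁/P + g = 405,384.0000/13,728,460.23 + 0.064 = 0.029529 + 0.064 = 0.093529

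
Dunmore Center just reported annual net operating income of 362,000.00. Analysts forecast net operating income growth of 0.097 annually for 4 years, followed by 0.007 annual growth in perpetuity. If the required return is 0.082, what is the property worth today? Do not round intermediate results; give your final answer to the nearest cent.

6634521.52

D_1 = 397114.00000
D_2 = 435634.05800
D_3 = 477890.56163
D_4 = 524245.94610
Terminal value at year 4: TV = D_4×(1+g_2)/(r−g_2) = 527915.66773/0.075 = 7038875.56969
P_0 = D_1/(1+r)^1 + D_2/(1+r)^2 + D_3/(1+r)^3 + D_4/(1+r)^4 + TV/(1+r)^4
    = 367018.48429 + 372106.54091 + 377265.13436 + 382495.24251 + 5135636.12274 = 6634521.52480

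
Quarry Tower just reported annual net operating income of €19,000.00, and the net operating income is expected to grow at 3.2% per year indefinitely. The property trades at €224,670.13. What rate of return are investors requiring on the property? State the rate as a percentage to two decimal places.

D₁ = €19,000.00 × 1.032 = €19,608.0000
P = D₁/(r − g) ⇒ r = D₁/P + g = €19,608.0000/€224,670.13 + 0.032 = 0.087275 + 0.032 = 0.119275

11.93%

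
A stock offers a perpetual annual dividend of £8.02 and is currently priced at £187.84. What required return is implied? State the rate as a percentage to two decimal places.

P = C/r ⇒ r = C/P = £8.02/£187.84 = 0.042696

4.27%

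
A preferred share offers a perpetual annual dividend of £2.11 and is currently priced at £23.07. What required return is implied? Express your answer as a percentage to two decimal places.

P = C/r ⇒ r = C/P = £2.11/£23.07 = 0.091461

9.15%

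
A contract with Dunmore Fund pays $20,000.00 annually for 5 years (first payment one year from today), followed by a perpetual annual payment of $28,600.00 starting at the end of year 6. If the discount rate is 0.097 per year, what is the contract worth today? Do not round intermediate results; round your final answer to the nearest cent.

$261993.20

PV of 5-year annuity: $20,000.00 × [1 − (1+0.097)^−5] / 0.097 = 76400.38111
Perpetuity value at year 5: $28,600.00 / 0.097 = 294845.36082
PV of perpetuity: 294845.36082 / (1+0.097)^5 = 185592.81584
Total PV = 76400.38111 + 185592.81584 = 261993.19695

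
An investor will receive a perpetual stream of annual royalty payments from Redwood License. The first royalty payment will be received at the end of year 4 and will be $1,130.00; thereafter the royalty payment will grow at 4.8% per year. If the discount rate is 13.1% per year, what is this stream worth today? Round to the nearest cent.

$9410.50

Value at end of year 3: C₁ / (r − g) = $1,130.00 / (0.131 − 0.048) = $13,614.4578
Discount to today: PV = $13,614.4578 / (1 + 0.131)^3 = $13,614.4578 / 1.446731 = $9,410.50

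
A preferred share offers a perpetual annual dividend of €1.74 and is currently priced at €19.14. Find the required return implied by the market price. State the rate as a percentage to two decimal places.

P = C/r ⇒ r = C/P = €1.74/€19.14 = 0.090909

9.09%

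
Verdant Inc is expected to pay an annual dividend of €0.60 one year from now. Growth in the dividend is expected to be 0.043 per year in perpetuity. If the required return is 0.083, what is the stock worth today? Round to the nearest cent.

Growing perpetuity: P = D₁ / (r − g) = €0.6000 / (0.083 − 0.043) = €15.00

€15.00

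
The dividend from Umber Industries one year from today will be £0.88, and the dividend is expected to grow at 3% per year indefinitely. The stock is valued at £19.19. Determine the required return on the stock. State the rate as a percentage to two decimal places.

7.59%

P = D₁/(r − g) ⇒ r = D₁/P + g = £0.8800/£19.19 + 0.03 = 0.045857 + 0.03 = 0.075857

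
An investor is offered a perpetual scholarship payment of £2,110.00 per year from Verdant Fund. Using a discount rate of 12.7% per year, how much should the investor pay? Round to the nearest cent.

Level perpetuity: PV = C / r = £2,110.00 / 0.127 = £16,614.17

£16614.17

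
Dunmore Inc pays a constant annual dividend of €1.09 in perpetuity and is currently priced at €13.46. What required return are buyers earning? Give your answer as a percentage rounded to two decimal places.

8.10%

P = C/r ⇒ r = C/P = €1.09/€13.46 = 0.080981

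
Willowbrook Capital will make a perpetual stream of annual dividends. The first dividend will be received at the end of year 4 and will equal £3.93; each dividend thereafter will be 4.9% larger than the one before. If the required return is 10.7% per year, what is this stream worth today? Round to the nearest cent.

£49.95

Value at end of year 3: C₁ / (r − g) = £3.93 / (0.107 − 0.049) = £67.7586
Discount to today: PV = £67.7586 / (1 + 0.107)^3 = £67.7586 / 1.356572 = £49.95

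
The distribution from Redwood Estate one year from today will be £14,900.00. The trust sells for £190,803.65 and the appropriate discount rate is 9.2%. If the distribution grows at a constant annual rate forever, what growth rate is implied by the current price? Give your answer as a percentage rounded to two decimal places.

1.39%

P = D₁/(r−g) ⇒ g = r − D₁/P = 0.092 − £14,900.00/£190,803.65 = 0.013909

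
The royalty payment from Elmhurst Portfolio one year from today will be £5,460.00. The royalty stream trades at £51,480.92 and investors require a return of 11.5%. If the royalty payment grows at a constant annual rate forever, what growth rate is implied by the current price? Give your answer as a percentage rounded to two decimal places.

0.89%

P = D₁/(r−g) ⇒ g = r − D₁/P = 0.115 − £5,460.00/£51,480.92 = 0.008941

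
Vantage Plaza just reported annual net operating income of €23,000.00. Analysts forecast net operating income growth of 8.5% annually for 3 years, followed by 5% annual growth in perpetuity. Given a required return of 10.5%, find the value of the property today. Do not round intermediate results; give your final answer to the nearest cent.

€482210.06

D_1 = 24955.00000
D_2 = 27076.17500
D_3 = 29377.64987
Terminal value at year 3: TV = D_3×(1+g_2)/(r−g_2) = 30846.53237/0.055 = 560846.04307
P_0 = D_1/(1+r)^1 + D_2/(1+r)^2 + D_3/(1+r)^3 + TV/(1+r)^3
    = 22583.71041 + 22174.95547 + 21773.59881 + 415677.79542 = 482210.06010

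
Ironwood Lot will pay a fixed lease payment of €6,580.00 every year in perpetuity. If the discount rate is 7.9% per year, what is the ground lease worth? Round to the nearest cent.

Level perpetuity: PV = C / r = €6,580.00 / 0.079 = €83,291.14

€83291.14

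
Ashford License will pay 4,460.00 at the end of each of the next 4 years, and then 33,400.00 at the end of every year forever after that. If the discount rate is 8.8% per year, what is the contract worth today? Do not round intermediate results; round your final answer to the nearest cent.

PV of 4-year annuity: 4,460.00 × [1 − (1+0.088)^−4] / 0.088 = 14512.80956
Perpetuity value at year 4: 33,400.00 / 0.088 = 379545.45455
PV of perpetuity: 379545.45455 / (1+0.088)^4 = 270862.08252
Total PV = 14512.80956 + 270862.08252 = 285374.89208

285374.89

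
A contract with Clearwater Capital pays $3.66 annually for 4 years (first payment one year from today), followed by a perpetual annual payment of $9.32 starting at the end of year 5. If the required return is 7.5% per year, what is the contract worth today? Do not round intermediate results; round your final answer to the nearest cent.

PV of 4-year annuity: $3.66 × [1 − (1+0.075)^−4] / 0.075 = 12.25853
Perpetuity value at year 4: $9.32 / 0.075 = 124.26667
PV of perpetuity: 124.26667 / (1+0.075)^4 = 93.05095
Total PV = 12.25853 + 93.05095 = 105.30948

$105.31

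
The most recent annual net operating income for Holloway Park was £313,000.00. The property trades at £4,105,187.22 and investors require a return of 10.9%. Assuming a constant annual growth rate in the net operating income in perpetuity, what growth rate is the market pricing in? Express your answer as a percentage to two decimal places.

3.04%

P = D₀(1+g)/(r−g) ⇒ P(r−g) = D₀(1+g) ⇒ g(P+D₀) = P·r − D₀
g = (P·r − D₀)/(P + D₀) = (£4,105,187.22×0.109 − £313,000.00) / (£4,105,187.22 + £313,000.00) = 0.030435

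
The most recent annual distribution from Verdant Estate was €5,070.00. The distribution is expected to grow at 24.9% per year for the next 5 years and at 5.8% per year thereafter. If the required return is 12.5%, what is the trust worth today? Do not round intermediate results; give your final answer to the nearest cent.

D_1 = 6332.43000
D_2 = 7909.20507
D_3 = 9878.59713
D_4 = 12338.36782
D_5 = 15410.62141
Terminal value at year 5: TV = D_5×(1+g_2)/(r−g_2) = 16304.43745/0.067 = 243349.81264
P_0 = D_1/(1+r)^1 + D_2/(1+r)^2 + D_3/(1+r)^3 + D_4/(1+r)^4 + D_5/(1+r)^5 + TV/(1+r)^5
    = 5628.82667 + 6249.24845 + 6938.05450 + 7702.78229 + 8551.80007 + 135041.85779 = 170112.56976

€170112.57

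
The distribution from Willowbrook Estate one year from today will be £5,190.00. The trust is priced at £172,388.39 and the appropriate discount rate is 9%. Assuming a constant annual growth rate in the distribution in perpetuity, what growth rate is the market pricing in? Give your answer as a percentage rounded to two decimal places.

5.99%

P = D₁/(r−g) ⇒ g = r − D₁/P = 0.09 − £5,190.00/£172,388.39 = 0.059894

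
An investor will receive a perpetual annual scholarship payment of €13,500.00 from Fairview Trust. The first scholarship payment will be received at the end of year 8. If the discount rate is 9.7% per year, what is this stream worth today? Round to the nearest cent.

€72797.36

Value at end of year 7: C / r = €13,500.00 / 0.097 = €139,175.2577
Discount to today: PV = €139,175.2577 / (1 + 0.097)^7 = €139,175.2577 / 1.911817 = €72,797.36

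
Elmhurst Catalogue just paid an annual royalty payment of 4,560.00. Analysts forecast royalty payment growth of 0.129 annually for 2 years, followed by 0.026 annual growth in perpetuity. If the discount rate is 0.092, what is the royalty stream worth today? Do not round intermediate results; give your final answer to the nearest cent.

85361.12

D_1 = 5148.24000
D_2 = 5812.36296
Terminal value at year 2: TV = D_2×(1+g_2)/(r−g_2) = 5963.48440/0.066 = 90355.82420
P_0 = D_1/(1+r)^1 + D_2/(1+r)^2 + TV/(1+r)^2
    = 4714.50549 + 4874.24607 + 75772.37065 = 85361.12221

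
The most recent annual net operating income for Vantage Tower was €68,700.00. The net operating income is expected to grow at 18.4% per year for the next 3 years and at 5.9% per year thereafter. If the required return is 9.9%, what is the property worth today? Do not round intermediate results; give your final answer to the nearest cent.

D_1 = 81340.80000
D_2 = 96307.50720
D_3 = 114028.08852
Terminal value at year 3: TV = D_3×(1+g_2)/(r−g_2) = 120755.74575/0.04 = 3018893.64369
P_0 = D_1/(1+r)^1 + D_2/(1+r)^2 + D_3/(1+r)^3 + TV/(1+r)^3
    = 74013.46679 + 79737.89325 + 85905.06424 + 2274336.57583 = 2513993.00011

€2513993.00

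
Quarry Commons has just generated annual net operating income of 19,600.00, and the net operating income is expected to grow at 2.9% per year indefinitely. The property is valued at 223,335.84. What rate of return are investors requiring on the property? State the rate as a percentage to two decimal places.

D₁ = 19,600.00 × 1.029 = 20,168.4000
P = D₁/(r − g) ⇒ r = D₁/P + g = 20,168.4000/223,335.84 + 0.029 = 0.090305 + 0.029 = 0.119305

11.93%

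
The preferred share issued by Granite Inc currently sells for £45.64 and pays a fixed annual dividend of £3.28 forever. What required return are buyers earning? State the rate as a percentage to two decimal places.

7.19%

P = C/r ⇒ r = C/P = £3.28/£45.64 = 0.071867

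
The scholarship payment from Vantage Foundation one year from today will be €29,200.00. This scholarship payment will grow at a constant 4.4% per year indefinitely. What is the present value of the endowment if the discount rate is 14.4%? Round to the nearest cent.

€292000.00

Growing perpetuity: P = D₁ / (r − g) = €29,200.0000 / (0.144 − 0.044) = €292,000.00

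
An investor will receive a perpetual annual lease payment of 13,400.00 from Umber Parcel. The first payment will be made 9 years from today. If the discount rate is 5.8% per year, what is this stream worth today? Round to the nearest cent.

Value at end of year 8: C / r = 13,400.00 / 0.058 = 231,034.4828
Discount to today: PV = 231,034.4828 / (1 + 0.058)^8 = 231,034.4828 / 1.569948 = 147,160.57

147160.57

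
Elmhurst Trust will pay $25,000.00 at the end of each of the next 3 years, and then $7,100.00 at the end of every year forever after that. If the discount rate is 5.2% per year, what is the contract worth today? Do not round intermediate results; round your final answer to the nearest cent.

PV of 3-year annuity: $25,000.00 × [1 − (1+0.052)^−3] / 0.052 = 67826.86116
Perpetuity value at year 3: $7,100.00 / 0.052 = 136538.46154
PV of perpetuity: 136538.46154 / (1+0.052)^3 = 117275.63297
Total PV = 67826.86116 + 117275.63297 = 185102.49413

$185102.49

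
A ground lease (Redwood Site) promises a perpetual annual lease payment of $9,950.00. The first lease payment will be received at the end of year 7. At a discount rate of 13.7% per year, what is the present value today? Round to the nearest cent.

$33615.51

Value at end of year 6: C / r = $9,950.00 / 0.137 = $72,627.7372
Discount to today: PV = $72,627.7372 / (1 + 0.137)^6 = $72,627.7372 / 2.160542 = $33,615.51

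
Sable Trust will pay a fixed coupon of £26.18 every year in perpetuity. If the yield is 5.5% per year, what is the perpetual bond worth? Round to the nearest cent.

£476.00

Level perpetuity: PV = C / r = £26.18 / 0.055 = £476.00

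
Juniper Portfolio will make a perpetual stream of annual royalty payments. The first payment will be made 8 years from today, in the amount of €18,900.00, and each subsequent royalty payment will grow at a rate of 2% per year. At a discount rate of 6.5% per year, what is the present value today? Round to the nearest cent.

Value at end of year 7: C₁ / (r − g) = €18,900.00 / (0.065 − 0.02) = €420,000.0000
Discount to today: PV = €420,000.0000 / (1 + 0.065)^7 = €420,000.0000 / 1.553987 = €270,272.61

€270272.61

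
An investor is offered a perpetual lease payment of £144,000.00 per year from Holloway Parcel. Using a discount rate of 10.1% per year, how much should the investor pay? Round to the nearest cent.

Level perpetuity: PV = C / r = £144,000.00 / 0.101 = £1,425,742.57

£1425742.57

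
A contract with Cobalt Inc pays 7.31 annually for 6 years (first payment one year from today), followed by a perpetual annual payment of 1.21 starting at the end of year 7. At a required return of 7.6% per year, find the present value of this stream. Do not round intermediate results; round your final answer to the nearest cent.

PV of 6-year annuity: 7.31 × [1 − (1+0.076)^−6] / 0.076 = 34.20727
Perpetuity value at year 6: 1.21 / 0.076 = 15.92105
PV of perpetuity: 15.92105 / (1+0.076)^6 = 10.25884
Total PV = 34.20727 + 10.25884 = 44.46610

44.47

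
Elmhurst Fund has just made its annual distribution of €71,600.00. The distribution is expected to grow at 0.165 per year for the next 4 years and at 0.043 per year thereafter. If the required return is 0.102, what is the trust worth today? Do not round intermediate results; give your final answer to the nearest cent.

D_1 = 83414.00000
D_2 = 97177.31000
D_3 = 113211.56615
D_4 = 131891.47456
Terminal value at year 4: TV = D_4×(1+g_2)/(r−g_2) = 137562.80797/0.059 = 2331573.01646
P_0 = D_1/(1+r)^1 + D_2/(1+r)^2 + D_3/(1+r)^3 + D_4/(1+r)^4 + TV/(1+r)^4
    = 75693.28494 + 80020.57800 + 84595.25714 + 89431.46512 + 1580966.40885 = 1910706.99404

€1910706.99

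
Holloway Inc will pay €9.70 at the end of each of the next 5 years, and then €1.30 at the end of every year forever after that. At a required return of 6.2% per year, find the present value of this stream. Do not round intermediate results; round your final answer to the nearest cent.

€56.16

PV of 5-year annuity: €9.70 × [1 − (1+0.062)^−5] / 0.062 = 40.63857
Perpetuity value at year 5: €1.30 / 0.062 = 20.96774
PV of perpetuity: 20.96774 / (1+0.062)^5 = 15.52134
Total PV = 40.63857 + 15.52134 = 56.15991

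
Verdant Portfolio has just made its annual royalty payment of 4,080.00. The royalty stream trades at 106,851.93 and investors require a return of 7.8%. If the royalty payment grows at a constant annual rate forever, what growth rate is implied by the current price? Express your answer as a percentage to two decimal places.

3.84%

P = D₀(1+g)/(r−g) ⇒ P(r−g) = D₀(1+g) ⇒ g(P+D₀) = P·r − D₀
g = (P·r − D₀)/(P + D₀) = (106,851.93×0.078 − 4,080.00) / (106,851.93 + 4,080.00) = 0.038352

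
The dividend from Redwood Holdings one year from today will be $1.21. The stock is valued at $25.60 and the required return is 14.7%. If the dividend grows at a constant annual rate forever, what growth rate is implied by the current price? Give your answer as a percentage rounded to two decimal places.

P = D₁/(r−g) ⇒ g = r − D₁/P = 0.147 − $1.21/$25.60 = 0.099734

9.97%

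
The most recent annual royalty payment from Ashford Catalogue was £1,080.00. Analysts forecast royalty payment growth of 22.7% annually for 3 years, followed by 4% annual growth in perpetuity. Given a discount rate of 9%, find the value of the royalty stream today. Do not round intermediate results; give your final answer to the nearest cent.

£36168.45

D_1 = 1325.16000
D_2 = 1625.97132
D_3 = 1995.06681
Terminal value at year 3: TV = D_3×(1+g_2)/(r−g_2) = 2074.86948/0.05 = 41497.38964
P_0 = D_1/(1+r)^1 + D_2/(1+r)^2 + D_3/(1+r)^3 + TV/(1+r)^3
    = 1215.74312 + 1368.54753 + 1540.55763 + 32043.59875 = 36168.44703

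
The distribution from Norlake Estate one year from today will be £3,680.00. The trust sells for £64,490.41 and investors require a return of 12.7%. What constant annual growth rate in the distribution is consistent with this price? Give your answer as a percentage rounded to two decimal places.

P = D₁/(r−g) ⇒ g = r − D₁/P = 0.127 − £3,680.00/£64,490.41 = 0.069937

6.99%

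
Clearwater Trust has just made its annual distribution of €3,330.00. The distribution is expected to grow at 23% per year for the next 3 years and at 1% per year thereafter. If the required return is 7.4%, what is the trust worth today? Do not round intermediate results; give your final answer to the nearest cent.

€92121.72

D_1 = 4095.90000
D_2 = 5037.95700
D_3 = 6196.68711
Terminal value at year 3: TV = D_3×(1+g_2)/(r−g_2) = 6258.65398/0.064 = 97791.46845
P_0 = D_1/(1+r)^1 + D_2/(1+r)^2 + D_3/(1+r)^3 + TV/(1+r)^3
    = 3813.68715 + 4367.63054 + 5002.03497 + 78938.36439 = 92121.71705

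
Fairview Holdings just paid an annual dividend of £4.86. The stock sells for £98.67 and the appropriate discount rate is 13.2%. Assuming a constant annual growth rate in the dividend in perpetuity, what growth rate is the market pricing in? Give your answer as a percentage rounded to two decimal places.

P = D₀(1+g)/(r−g) ⇒ P(r−g) = D₀(1+g) ⇒ g(P+D₀) = P·r − D₀
g = (P·r − D₀)/(P + D₀) = (£98.67×0.132 − £4.86) / (£98.67 + £4.86) = 0.078861

7.89%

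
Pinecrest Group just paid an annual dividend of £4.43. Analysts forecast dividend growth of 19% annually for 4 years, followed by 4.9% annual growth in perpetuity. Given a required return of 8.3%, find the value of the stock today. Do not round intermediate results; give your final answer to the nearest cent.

£221.79

D_1 = 5.27170
D_2 = 6.27332
D_3 = 7.46525
D_4 = 8.88365
Terminal value at year 4: TV = D_4×(1+g_2)/(r−g_2) = 9.31895/0.034 = 274.08681
P_0 = D_1/(1+r)^1 + D_2/(1+r)^2 + D_3/(1+r)^3 + D_4/(1+r)^4 + TV/(1+r)^4
    = 4.86768 + 5.34861 + 5.87705 + 6.45770 + 199.23898 = 221.79002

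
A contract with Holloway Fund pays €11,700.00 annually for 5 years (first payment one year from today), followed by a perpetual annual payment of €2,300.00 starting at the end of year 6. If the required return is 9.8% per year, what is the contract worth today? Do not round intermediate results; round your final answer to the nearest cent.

PV of 5-year annuity: €11,700.00 × [1 − (1+0.098)^−5] / 0.098 = 44579.74795
Perpetuity value at year 5: €2,300.00 / 0.098 = 23469.38776
PV of perpetuity: 23469.38776 / (1+0.098)^5 = 14705.84756
Total PV = 44579.74795 + 14705.84756 = 59285.59551

€59285.60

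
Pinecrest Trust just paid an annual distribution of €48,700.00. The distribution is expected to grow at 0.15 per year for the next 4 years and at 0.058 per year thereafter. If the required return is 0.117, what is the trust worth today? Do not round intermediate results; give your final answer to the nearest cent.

€1190782.30

D_1 = 56005.00000
D_2 = 64405.75000
D_3 = 74066.61250
D_4 = 85176.60437
Terminal value at year 4: TV = D_4×(1+g_2)/(r−g_2) = 90116.84743/0.059 = 1527404.19371
P_0 = D_1/(1+r)^1 + D_2/(1+r)^2 + D_3/(1+r)^3 + D_4/(1+r)^4 + TV/(1+r)^4
    = 50138.76455 + 51620.03512 + 53145.06749 + 54715.15454 + 981163.27964 = 1190782.30134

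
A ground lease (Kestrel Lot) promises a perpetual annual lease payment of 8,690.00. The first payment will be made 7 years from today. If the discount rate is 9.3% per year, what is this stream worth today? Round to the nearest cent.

Value at end of year 6: C / r = 8,690.00 / 0.093 = 93,440.8602
Discount to today: PV = 93,440.8602 / (1 + 0.093)^6 = 93,440.8602 / 1.704987 = 54,804.45

54804.45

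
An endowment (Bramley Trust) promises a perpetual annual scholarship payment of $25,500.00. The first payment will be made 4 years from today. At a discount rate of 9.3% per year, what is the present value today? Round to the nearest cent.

Value at end of year 3: C / r = $25,500.00 / 0.093 = $274,193.5484
Discount to today: PV = $274,193.5484 / (1 + 0.093)^3 = $274,193.5484 / 1.305751 = $209,989.10

$209989.10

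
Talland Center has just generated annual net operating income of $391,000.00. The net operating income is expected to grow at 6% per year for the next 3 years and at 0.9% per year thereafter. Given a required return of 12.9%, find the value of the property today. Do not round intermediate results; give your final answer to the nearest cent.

D_1 = 414460.00000
D_2 = 439327.60000
D_3 = 465687.25600
Terminal value at year 3: TV = D_3×(1+g_2)/(r−g_2) = 469878.44130/0.12 = 3915653.67753
P_0 = D_1/(1+r)^1 + D_2/(1+r)^2 + D_3/(1+r)^3 + TV/(1+r)^3
    = 367103.63153 + 344667.71428 + 323602.99127 + 2720961.81822 = 3756336.15530

$3756336.16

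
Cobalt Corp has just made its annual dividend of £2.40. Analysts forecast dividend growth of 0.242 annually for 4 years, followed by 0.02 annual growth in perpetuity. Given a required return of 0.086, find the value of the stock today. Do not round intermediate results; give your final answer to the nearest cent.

D_1 = 2.98080
D_2 = 3.70215
D_3 = 4.59807
D_4 = 5.71081
Terminal value at year 4: TV = D_4×(1+g_2)/(r−g_2) = 5.82503/0.066 = 88.25796
P_0 = D_1/(1+r)^1 + D_2/(1+r)^2 + D_3/(1+r)^3 + D_4/(1+r)^4 + TV/(1+r)^4
    = 2.74475 + 3.13903 + 3.58993 + 4.10562 + 63.45043 = 77.02976

£77.03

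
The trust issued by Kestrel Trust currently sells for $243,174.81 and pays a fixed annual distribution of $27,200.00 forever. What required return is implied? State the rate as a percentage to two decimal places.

P = C/r ⇒ r = C/P = $27,200.00/$243,174.81 = 0.111854

11.19%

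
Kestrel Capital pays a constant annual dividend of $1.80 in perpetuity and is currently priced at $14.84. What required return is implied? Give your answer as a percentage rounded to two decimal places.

P = C/r ⇒ r = C/P = $1.80/$14.84 = 0.121294

12.13%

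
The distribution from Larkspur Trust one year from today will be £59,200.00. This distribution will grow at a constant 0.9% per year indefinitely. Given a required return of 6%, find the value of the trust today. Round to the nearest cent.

Growing perpetuity: P = D₁ / (r − g) = £59,200.0000 / (0.06 − 0.009) = £1,160,784.31

£1160784.31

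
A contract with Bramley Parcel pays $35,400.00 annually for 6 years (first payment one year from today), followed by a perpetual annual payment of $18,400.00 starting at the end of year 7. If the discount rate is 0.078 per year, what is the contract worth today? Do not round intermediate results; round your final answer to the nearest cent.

PV of 6-year annuity: $35,400.00 × [1 − (1+0.078)^−6] / 0.078 = 164647.61510
Perpetuity value at year 6: $18,400.00 / 0.078 = 235897.43590
PV of perpetuity: 235897.43590 / (1+0.078)^6 = 150317.88454
Total PV = 164647.61510 + 150317.88454 = 314965.49965

$314965.50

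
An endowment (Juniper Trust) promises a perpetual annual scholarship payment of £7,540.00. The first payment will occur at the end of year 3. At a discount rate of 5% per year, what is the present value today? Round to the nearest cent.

Value at end of year 2: C / r = £7,540.00 / 0.05 = £150,800.0000
Discount to today: PV = £150,800.0000 / (1 + 0.05)^2 = £150,800.0000 / 1.102500 = £136,780.05

£136780.05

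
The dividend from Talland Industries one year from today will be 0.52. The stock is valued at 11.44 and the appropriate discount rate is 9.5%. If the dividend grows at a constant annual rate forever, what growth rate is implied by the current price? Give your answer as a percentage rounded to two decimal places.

P = D₁/(r−g) ⇒ g = r − D₁/P = 0.095 − 0.52/11.44 = 0.049545

4.95%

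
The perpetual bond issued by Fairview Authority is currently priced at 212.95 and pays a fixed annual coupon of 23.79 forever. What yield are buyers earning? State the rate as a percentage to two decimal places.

P = C/r ⇒ r = C/P = 23.79/212.95 = 0.111716

11.17%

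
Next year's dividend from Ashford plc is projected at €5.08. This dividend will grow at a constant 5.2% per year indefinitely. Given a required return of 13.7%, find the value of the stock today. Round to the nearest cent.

Growing perpetuity: P = D₁ / (r − g) = €5.0800 / (0.137 − 0.052) = €59.76

€59.76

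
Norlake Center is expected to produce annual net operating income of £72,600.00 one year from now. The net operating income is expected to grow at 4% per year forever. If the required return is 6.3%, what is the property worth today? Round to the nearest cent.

Growing perpetuity: P = D₁ / (r − g) = £72,600.0000 / (0.063 − 0.04) = £3,156,521.74

£3156521.74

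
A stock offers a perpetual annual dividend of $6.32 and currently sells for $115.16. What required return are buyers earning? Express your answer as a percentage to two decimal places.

5.49%

P = C/r ⇒ r = C/P = $6.32/$115.16 = 0.054880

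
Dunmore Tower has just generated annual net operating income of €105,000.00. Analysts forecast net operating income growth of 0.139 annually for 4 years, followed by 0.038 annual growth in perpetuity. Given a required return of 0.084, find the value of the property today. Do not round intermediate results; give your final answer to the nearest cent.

€3364109.75

D_1 = 119595.00000
D_2 = 136218.70500
D_3 = 155153.10500
D_4 = 176719.38659
Terminal value at year 4: TV = D_4×(1+g_2)/(r−g_2) = 183434.72328/0.046 = 3987711.37565
P_0 = D_1/(1+r)^1 + D_2/(1+r)^2 + D_3/(1+r)^3 + D_4/(1+r)^4 + TV/(1+r)^4
    = 110327.49077 + 115925.28782 + 121807.10592 + 127987.35576 + 2888062.50616 = 3364109.74644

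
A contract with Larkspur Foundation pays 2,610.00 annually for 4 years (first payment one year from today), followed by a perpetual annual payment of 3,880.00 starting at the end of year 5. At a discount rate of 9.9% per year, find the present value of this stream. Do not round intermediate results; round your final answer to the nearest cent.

PV of 4-year annuity: 2,610.00 × [1 − (1+0.099)^−4] / 0.099 = 8291.28993
Perpetuity value at year 4: 3,880.00 / 0.099 = 39191.91919
PV of perpetuity: 39191.91919 / (1+0.099)^4 = 26866.17017
Total PV = 8291.28993 + 26866.17017 = 35157.46011

35157.46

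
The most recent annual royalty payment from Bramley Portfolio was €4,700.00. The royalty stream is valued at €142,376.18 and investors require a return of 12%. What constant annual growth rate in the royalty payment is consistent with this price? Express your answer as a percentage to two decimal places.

8.42%

P = D₀(1+g)/(r−g) ⇒ P(r−g) = D₀(1+g) ⇒ g(P+D₀) = P·r − D₀
g = (P·r − D₀)/(P + D₀) = (€142,376.18×0.12 − €4,700.00) / (€142,376.18 + €4,700.00) = 0.084209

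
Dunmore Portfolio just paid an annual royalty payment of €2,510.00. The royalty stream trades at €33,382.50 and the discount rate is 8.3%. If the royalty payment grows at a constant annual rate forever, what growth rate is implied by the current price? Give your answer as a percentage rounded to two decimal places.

P = D₀(1+g)/(r−g) ⇒ P(r−g) = D₀(1+g) ⇒ g(P+D₀) = P·r − D₀
g = (P·r − D₀)/(P + D₀) = (€33,382.50×0.083 − €2,510.00) / (€33,382.50 + €2,510.00) = 0.007265

0.73%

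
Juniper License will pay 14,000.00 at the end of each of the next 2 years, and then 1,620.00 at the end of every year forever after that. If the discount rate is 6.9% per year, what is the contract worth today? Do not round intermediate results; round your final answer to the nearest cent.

45892.59

PV of 2-year annuity: 14,000.00 × [1 − (1+0.069)^−2] / 0.069 = 25347.38235
Perpetuity value at year 2: 1,620.00 / 0.069 = 23478.26087
PV of perpetuity: 23478.26087 / (1+0.069)^2 = 20545.20663
Total PV = 25347.38235 + 20545.20663 = 45892.58897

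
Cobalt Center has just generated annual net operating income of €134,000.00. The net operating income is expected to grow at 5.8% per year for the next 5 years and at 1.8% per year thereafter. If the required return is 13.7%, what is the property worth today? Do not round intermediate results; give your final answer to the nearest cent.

D_1 = 141772.00000
D_2 = 149994.77600
D_3 = 158694.47301
D_4 = 167898.75244
D_5 = 177636.88008
Terminal value at year 5: TV = D_5×(1+g_2)/(r−g_2) = 180834.34393/0.119 = 1519616.33551
P_0 = D_1/(1+r)^1 + D_2/(1+r)^2 + D_3/(1+r)^3 + D_4/(1+r)^4 + D_5/(1+r)^5 + TV/(1+r)^5
    = 124689.53386 + 116025.96906 + 107964.35820 + 100462.87684 + 93482.60660 + 799708.34887 = 1342333.69343

€1342333.69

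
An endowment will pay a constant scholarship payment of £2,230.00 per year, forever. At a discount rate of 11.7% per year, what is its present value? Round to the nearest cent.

Level perpetuity: PV = C / r = £2,230.00 / 0.117 = £19,059.83

£19059.83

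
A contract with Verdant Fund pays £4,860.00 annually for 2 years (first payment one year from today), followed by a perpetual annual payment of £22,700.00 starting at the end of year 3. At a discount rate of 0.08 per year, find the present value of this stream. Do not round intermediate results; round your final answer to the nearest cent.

£251936.56

PV of 2-year annuity: £4,860.00 × [1 − (1+0.08)^−2] / 0.08 = 8666.66667
Perpetuity value at year 2: £22,700.00 / 0.08 = 283750.00000
PV of perpetuity: 283750.00000 / (1+0.08)^2 = 243269.89026
Total PV = 8666.66667 + 243269.89026 = 251936.55693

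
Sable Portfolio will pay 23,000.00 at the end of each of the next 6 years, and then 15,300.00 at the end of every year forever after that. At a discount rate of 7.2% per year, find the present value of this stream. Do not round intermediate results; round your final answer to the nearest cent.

PV of 6-year annuity: 23,000.00 × [1 − (1+0.072)^−6] / 0.072 = 108956.79056
Perpetuity value at year 6: 15,300.00 / 0.072 = 212500.00000
PV of perpetuity: 212500.00000 / (1+0.072)^6 = 140020.04802
Total PV = 108956.79056 + 140020.04802 = 248976.83858

248976.84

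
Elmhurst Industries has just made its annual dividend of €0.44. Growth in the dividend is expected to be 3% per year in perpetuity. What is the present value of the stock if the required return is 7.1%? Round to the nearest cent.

D₁ = D₀ × (1 + g) = €0.44 × 1.03 = €0.4532
Growing perpetuity: P = D₁ / (r − g) = €0.4532 / (0.071 − 0.03) = €11.05

€11.05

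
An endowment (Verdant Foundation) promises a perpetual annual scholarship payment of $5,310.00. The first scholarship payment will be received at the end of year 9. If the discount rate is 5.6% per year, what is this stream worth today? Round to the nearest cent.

$61319.01

Value at end of year 8: C / r = $5,310.00 / 0.056 = $94,821.4286
Discount to today: PV = $94,821.4286 / (1 + 0.056)^8 = $94,821.4286 / 1.546363 = $61,319.01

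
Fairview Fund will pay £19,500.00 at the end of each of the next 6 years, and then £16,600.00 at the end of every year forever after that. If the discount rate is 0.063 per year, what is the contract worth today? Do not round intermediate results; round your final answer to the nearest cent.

PV of 6-year annuity: £19,500.00 × [1 − (1+0.063)^−6] / 0.063 = 94990.62732
Perpetuity value at year 6: £16,600.00 / 0.063 = 263492.06349
PV of perpetuity: 263492.06349 / (1+0.063)^6 = 182628.24742
Total PV = 94990.62732 + 182628.24742 = 277618.87473

£277618.87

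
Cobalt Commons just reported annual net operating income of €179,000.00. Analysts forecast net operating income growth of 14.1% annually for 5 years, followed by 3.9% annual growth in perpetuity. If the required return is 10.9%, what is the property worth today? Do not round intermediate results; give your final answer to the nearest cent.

€4038479.08

D_1 = 204239.00000
D_2 = 233036.69900
D_3 = 265894.87356
D_4 = 303386.05073
D_5 = 346163.48388
Terminal value at year 5: TV = D_5×(1+g_2)/(r−g_2) = 359663.85976/0.07 = 5138055.13936
P_0 = D_1/(1+r)^1 + D_2/(1+r)^2 + D_3/(1+r)^3 + D_4/(1+r)^4 + D_5/(1+r)^5 + TV/(1+r)^5
    = 184165.01353 + 189479.06261 + 194946.44764 + 200571.59311 + 206359.05116 + 3062957.91656 = 4038479.08461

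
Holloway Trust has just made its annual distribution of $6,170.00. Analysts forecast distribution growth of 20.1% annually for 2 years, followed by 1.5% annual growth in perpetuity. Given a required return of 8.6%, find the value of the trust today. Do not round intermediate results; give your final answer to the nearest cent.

D_1 = 7410.17000
D_2 = 8899.61417
Terminal value at year 2: TV = D_2×(1+g_2)/(r−g_2) = 9033.10838/0.071 = 127226.87863
P_0 = D_1/(1+r)^1 + D_2/(1+r)^2 + TV/(1+r)^2
    = 6823.36096 + 7545.90839 + 107874.60584 = 122243.87518

$122243.88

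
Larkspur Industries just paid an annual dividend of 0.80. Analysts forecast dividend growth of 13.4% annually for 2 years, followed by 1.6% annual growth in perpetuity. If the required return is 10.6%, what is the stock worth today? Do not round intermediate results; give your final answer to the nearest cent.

11.16

D_1 = 0.90720
D_2 = 1.02876
Terminal value at year 2: TV = D_2×(1+g_2)/(r−g_2) = 1.04523/0.09 = 11.61361
P_0 = D_1/(1+r)^1 + D_2/(1+r)^2 + TV/(1+r)^2
    = 0.82025 + 0.84102 + 9.49417 = 11.15544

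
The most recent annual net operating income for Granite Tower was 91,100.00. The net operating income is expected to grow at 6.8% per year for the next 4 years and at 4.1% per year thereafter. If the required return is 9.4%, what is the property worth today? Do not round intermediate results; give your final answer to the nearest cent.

D_1 = 97294.80000
D_2 = 103910.84640
D_3 = 110976.78396
D_4 = 118523.20526
Terminal value at year 4: TV = D_4×(1+g_2)/(r−g_2) = 123382.65668/0.053 = 2327974.65434
P_0 = D_1/(1+r)^1 + D_2/(1+r)^2 + D_3/(1+r)^3 + D_4/(1+r)^4 + TV/(1+r)^4
    = 88934.91773 + 86821.29080 + 84757.89632 + 82743.54047 + 1625208.03073 = 1968465.67606

1968465.68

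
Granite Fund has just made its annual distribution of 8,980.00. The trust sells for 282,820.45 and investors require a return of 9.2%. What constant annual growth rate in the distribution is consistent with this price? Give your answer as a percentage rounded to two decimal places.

5.84%

P = D₀(1+g)/(r−g) ⇒ P(r−g) = D₀(1+g) ⇒ g(P+D₀) = P·r − D₀
g = (P·r − D₀)/(P + D₀) = (282,820.45×0.092 − 8,980.00) / (282,820.45 + 8,980.00) = 0.058394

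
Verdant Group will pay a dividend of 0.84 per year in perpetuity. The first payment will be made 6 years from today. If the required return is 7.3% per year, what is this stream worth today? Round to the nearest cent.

8.09

Value at end of year 5: C / r = 0.84 / 0.073 = 11.5068
Discount to today: PV = 11.5068 / (1 + 0.073)^5 = 11.5068 / 1.422324 = 8.09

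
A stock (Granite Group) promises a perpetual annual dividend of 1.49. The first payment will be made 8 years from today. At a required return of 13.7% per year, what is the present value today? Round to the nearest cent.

4.43

Value at end of year 7: C / r = 1.49 / 0.137 = 10.8759
Discount to today: PV = 10.8759 / (1 + 0.137)^7 = 10.8759 / 2.456537 = 4.43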